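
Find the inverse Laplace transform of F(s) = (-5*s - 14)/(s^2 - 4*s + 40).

Complete the square in the denominator: s^2 - 4*s + 40 = (s - 2)^2 + 6^2.
Split the numerator to match: -5*s - 14 = -5·(s - 2) - 4·6.
Invert each term: -5·(s - 2)/((s - 2)^2 + 36) ↔ -5e^(2t)cos(6t); -4·6/((s - 2)^2 + 36) ↔ -4e^(2t)sin(6t).

-4*exp(2*t)*sin(6*t) - 5*exp(2*t)*cos(6*t)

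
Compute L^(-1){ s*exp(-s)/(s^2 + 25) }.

Heaviside(t - 1)*(cos(5*t - 5))

The factor e^(-s) signals a time shift by c = 1 (second shifting theorem).
L{cos(5t)} = s/(s^2 + 25), so L^-1{s/(s^2 + 25)} = cos(5*t).
Hence the inverse is u(t - 1) times that function evaluated at t - 1.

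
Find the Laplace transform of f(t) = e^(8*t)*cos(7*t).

L{cos(7t)} = s/(s^2 + 49).
By the first shifting theorem, multiplying by e^(8t) replaces s with s - 8.

(s - 8)/((s - 8)^2 + 49)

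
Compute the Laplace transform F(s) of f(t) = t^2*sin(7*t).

F(s) = 14*(3*s^2 - 49)/(s^2 + 49)^3

L{sin(7t)} = 7/(s^2 + 49).
Then apply L{t^2·g(t)} = (-1)^2 d^2/ds^2[G(s)] with G(s) = 7/(s^2 + 49):
differentiating 2 times and applying the sign gives 14*(3*s^2 - 49)/(s^2 + 49)^3.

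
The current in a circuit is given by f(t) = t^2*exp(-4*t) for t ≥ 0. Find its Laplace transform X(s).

X(s) = 2/(s + 4)^3

L{e^(-4t)} = 1/(s + 4).
Then apply L{t^2·g(t)} = (-1)^2 d^2/ds^2[G(s)] with G(s) = 1/(s + 4):
differentiating 2 times and applying the sign gives 2/(s + 4)^3.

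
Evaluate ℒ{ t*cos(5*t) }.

L{cos(5t)} = s/(s^2 + 25).
Then apply L{t·g(t)} = -d/ds[G(s)] with G(s) = s/(s^2 + 25):
differentiating 1 time and applying the sign gives (s - 5)*(s + 5)/(s^2 + 25)^2.

(s - 5)*(s + 5)/(s^2 + 25)^2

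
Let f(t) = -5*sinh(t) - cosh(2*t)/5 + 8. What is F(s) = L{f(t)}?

By linearity of the Laplace transform, transform each term separately.
(-1/5)·[L{cosh(2t)} = s/(s^2 - 4)]; (-5)·[L{sinh(t)} = 1/(s^2 - 1)]; L{8} = 8/s.

F(s) = -s/(5*(s^2 - 4)) - 5/(s^2 - 1) + 8/s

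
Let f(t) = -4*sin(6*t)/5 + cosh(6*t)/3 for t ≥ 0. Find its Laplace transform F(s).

F(s) = s/(3*(s^2 - 36)) - 24/(5*(s^2 + 36))

The transform is linear, so treat each term independently.
(-4/5)·[L{sin(6t)} = 6/(s^2 + 36)]; (1/3)·[L{cosh(6t)} = s/(s^2 - 36)].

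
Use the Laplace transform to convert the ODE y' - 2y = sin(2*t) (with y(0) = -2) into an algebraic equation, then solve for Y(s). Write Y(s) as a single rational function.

Apply the Laplace transform to the equation.
With L{y'} = sY - y(0) = sY - (-2): the LHS transforms to (s - 2)Y - (-2).
The right side is L{sin(2*t)} = 2/(s^2 + 4).
So (s - 2)Y = 2/(s^2 + 4) + (-2).
Solve for Y(s) and write it as one ratio of polynomials.

Y(s) = (-2*s^2 - 6)/(s^3 - 2*s^2 + 4*s - 8)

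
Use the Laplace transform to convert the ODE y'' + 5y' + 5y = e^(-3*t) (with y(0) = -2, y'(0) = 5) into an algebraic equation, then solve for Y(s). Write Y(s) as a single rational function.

Y(s) = (-2*s^2 - 11*s - 14)/(s^3 + 8*s^2 + 20*s + 15)

Transform both sides with L{·}.
With L{y''} = s^2 Y - s·y(0) - y'(0) and L{y'} = sY - y(0), with y(0) = -2, y'(0) = 5: the LHS transforms to (s^2 + 5*s + 5)Y - (-2*s - 5).
The right side is L{e^(-3*t)} = 1/(s + 3).
So (s^2 + 5*s + 5)Y = 1/(s + 3) + (-2*s - 5).
Divide through and combine into a single rational function.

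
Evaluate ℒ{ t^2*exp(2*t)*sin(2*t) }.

L{sin(2t)} = 2/(s^2 + 4).
Multiplying by e^(2t) shifts s → s - 2, so L{exp(2*t)*sin(2*t)} = 2/((s - 2)^2 + 4).
Then apply L{t^2·g(t)} = (-1)^2 d^2/ds^2[G(s)] with G(s) = 2/((s - 2)^2 + 4):
differentiating 2 times and applying the sign gives 4*(3*s^2 - 12*s + 8)/(s^2 - 4*s + 8)^3.

4*(3*s^2 - 12*s + 8)/(s^2 - 4*s + 8)^3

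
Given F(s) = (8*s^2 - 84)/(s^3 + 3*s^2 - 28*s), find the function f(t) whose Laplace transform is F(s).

Factor the denominator: s^3 + 3*s^2 - 28*s = s*(s - 4)*(s + 7).
Partial fraction decomposition gives [3/s] + [1/(s - 4)] + [4/(s + 7)].
Invert each term: 3/(s - 0) ↔ 3e^(0t); 1/(s - 4) ↔ e^(4t); 4/(s + 7) ↔ 4e^(-7t).

f(t) = exp(4*t) + 3 + 4*exp(-7*t)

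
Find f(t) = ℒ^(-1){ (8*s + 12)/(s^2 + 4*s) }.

Factor the denominator: s^2 + 4*s = s*(s + 4).
Partial fraction decomposition gives [3/s] + [5/(s + 4)].
Invert each term: 3/(s - 0) ↔ 3e^(0t); 5/(s + 4) ↔ 5e^(-4t).

f(t) = 3 + 5*exp(-4*t)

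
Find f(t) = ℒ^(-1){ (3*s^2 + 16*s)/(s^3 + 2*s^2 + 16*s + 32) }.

Factor the denominator: s^3 + 2*s^2 + 16*s + 32 = (s + 2)*(s^2 + 16).
Partial fraction decomposition gives [-1/(s + 2)] + [4*s/(s^2 + 16)] + [8/(s^2 + 16)].
Invert each term: -1/(s + 2) ↔ -e^(-2t); 4·s/(s^2 + 16) ↔ 4cos(4t); 2·4/(s^2 + 16) ↔ 2sin(4t).

f(t) = 2*sin(4*t) + 4*cos(4*t) - exp(-2*t)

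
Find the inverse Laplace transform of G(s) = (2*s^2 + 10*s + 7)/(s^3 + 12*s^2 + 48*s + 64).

-t^2*exp(-4*t)/2 - 6*t*exp(-4*t) + 2*exp(-4*t)

Factor the denominator: s^3 + 12*s^2 + 48*s + 64 = (s + 4)^3.
Partial fraction decomposition gives [2/(s + 4)] + [-6/(s + 4)^2] + [-1/(s + 4)^3].
Invert each term: 2/(s + 4) ↔ 2e^(-4t); -6/(s + 4)^2 ↔ -6t·e^(-4t); -1/(s + 4)^3 ↔ (-1/2)t^2·e^(-4t).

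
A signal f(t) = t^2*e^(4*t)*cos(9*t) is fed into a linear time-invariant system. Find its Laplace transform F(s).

L{cos(9t)} = s/(s^2 + 81).
Multiplying by e^(4t) shifts s → s - 4, so L{e^(4*t)*cos(9*t)} = (s - 4)/((s - 4)^2 + 81).
Then apply L{t^2·g(t)} = (-1)^2 d^2/ds^2[G(s)] with G(s) = (s - 4)/((s - 4)^2 + 81):
differentiating 2 times and applying the sign gives 2*(s - 4)*(s^2 - 8*s - 227)/(s^2 - 8*s + 97)^3.

F(s) = 2*(s - 4)*(s^2 - 8*s - 227)/(s^2 - 8*s + 97)^3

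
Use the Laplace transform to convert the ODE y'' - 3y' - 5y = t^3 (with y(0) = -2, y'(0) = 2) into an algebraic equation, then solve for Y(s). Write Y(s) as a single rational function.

Apply the Laplace transform to the equation.
The derivative rules (L{y''} = s^2 Y - s·y(0) - y'(0) and L{y'} = sY - y(0), with y(0) = -2, y'(0) = 2) turn the left side into (s^2 - 3*s - 5)Y - (-2*s + 8).
The right side is L{t^3} = 6/s^4.
So (s^2 - 3*s - 5)Y = 6/s^4 + (-2*s + 8).
Divide through and combine into a single rational function.

Y(s) = (-2*s^5 + 8*s^4 + 6)/(s^6 - 3*s^5 - 5*s^4)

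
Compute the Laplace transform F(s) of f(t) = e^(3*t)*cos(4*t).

F(s) = (s - 3)/((s - 3)^2 + 16)

L{cos(4t)} = s/(s^2 + 16).
By the first shifting theorem, multiplying by e^(3t) replaces s with s - 3.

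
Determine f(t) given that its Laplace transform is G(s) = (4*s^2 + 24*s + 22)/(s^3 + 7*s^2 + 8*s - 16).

f(t) = 2*t*exp(-4*t) + 2*exp(t) + 2*exp(-4*t)

Factor the denominator: s^3 + 7*s^2 + 8*s - 16 = (s - 1)*(s + 4)^2.
Partial fraction decomposition gives [2/(s + 4)] + [2/(s + 4)^2] + [2/(s - 1)].
Invert each term: 2/(s + 4) ↔ 2e^(-4t); 2/(s + 4)^2 ↔ 2t·e^(-4t); 2/(s - 1) ↔ 2e^(t).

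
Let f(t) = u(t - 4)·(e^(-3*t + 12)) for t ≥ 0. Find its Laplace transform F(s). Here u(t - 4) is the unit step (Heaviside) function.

F(s) = exp(-4*s)/(s + 3)

By the second shifting theorem, L{u(t - c)·g(t - c)} = e^(-cs)·G(s) with c = 4 and G(s) = L{g(t)}.
L{e^(-3t)} = 1/(s + 3).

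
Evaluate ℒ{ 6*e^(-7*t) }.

L{6} = 6/s.
By the first shifting theorem, multiplying by e^(-7t) replaces s with s + 7.

6/(s + 7)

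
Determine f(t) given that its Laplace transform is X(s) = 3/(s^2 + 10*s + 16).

Rewrite the denominator: s^2 + 10*s + 16 = (s + 5)^2 - 9.
The form in (s + 5) signals a first-shifting-theorem factor e^(-5t).
Since L{sinh(3t)} = 3/(s^2 - 9), the inverse is e^(-5*t)*sinh(3*t).

f(t) = exp(-5*t)*sinh(3*t)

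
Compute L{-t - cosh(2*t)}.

-s/(s^2 - 4) - 1/s^2

Apply the Laplace transform termwise.
(-1)·[L{t} = 1!/s^2 = 1/s^2]; (-1)·[L{cosh(2t)} = s/(s^2 - 4)].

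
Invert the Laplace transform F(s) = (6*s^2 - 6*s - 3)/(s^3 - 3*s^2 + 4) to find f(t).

f(t) = 3*t*exp(2*t) + 5*exp(2*t) + exp(-t)

Factor the denominator: s^3 - 3*s^2 + 4 = (s - 2)^2*(s + 1).
Partial fraction decomposition gives [5/(s - 2)] + [3/(s - 2)^2] + [1/(s + 1)].
Invert each term: 5/(s - 2) ↔ 5e^(2t); 3/(s - 2)^2 ↔ 3t·e^(2t); 1/(s + 1) ↔ e^(-t).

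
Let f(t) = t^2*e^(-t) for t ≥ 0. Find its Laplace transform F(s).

F(s) = 2/(s + 1)^3

L{e^(-t)} = 1/(s + 1).
Then apply L{t^2·g(t)} = (-1)^2 d^2/ds^2[G(s)] with G(s) = 1/(s + 1):
differentiating 2 times and applying the sign gives 2/(s + 1)^3.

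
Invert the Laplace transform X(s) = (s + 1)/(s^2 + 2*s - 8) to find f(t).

Rewrite the denominator: s^2 + 2*s - 8 = (s + 1)^2 - 9.
The form in (s + 1) signals a first-shifting-theorem factor e^(-t).
Since L{cosh(3t)} = s/(s^2 - 9), the inverse is e^(-t)*cosh(3*t).

f(t) = exp(-t)*cosh(3*t)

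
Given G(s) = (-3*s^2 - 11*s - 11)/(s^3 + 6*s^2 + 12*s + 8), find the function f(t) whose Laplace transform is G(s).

Factor the denominator: s^3 + 6*s^2 + 12*s + 8 = (s + 2)^3.
Partial fraction decomposition gives [-3/(s + 2)] + [(s + 2)^(-2)] + [-1/(s + 2)^3].
Invert each term: -3/(s + 2) ↔ -3e^(-2t); 1/(s + 2)^2 ↔ t·e^(-2t); -1/(s + 2)^3 ↔ (-1/2)t^2·e^(-2t).

f(t) = -t^2*exp(-2*t)/2 + t*exp(-2*t) - 3*exp(-2*t)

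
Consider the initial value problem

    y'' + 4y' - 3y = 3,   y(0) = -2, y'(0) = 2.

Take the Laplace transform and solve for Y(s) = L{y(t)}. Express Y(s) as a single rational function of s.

Take the Laplace transform of both sides.
The derivative rules (L{y''} = s^2 Y - s·y(0) - y'(0) and L{y'} = sY - y(0), with y(0) = -2, y'(0) = 2) turn the left side into (s^2 + 4*s - 3)Y - (-2*s - 6).
The right side is L{3} = 3/s.
So (s^2 + 4*s - 3)Y = 3/s + (-2*s - 6).
Divide through and combine into a single rational function.

Y(s) = (-2*s^2 - 6*s + 3)/(s^3 + 4*s^2 - 3*s)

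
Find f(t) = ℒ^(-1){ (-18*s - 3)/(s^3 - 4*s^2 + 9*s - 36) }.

Factor the denominator: s^3 - 4*s^2 + 9*s - 36 = (s - 4)*(s^2 + 9).
Partial fraction decomposition gives [-3/(s - 4)] + [3*s/(s^2 + 9)] + [-6/(s^2 + 9)].
Invert each term: -3/(s - 4) ↔ -3e^(4t); 3·s/(s^2 + 9) ↔ 3cos(3t); -2·3/(s^2 + 9) ↔ -2sin(3t).

f(t) = -3*exp(4*t) - 2*sin(3*t) + 3*cos(3*t)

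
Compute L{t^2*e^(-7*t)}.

2/(s + 7)^3

L{e^(-7t)} = 1/(s + 7).
Then apply L{t^2·g(t)} = (-1)^2 d^2/ds^2[G(s)] with G(s) = 1/(s + 7):
differentiating 2 times and applying the sign gives 2/(s + 7)^3.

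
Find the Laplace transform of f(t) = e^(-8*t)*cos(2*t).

L{cos(2t)} = s/(s^2 + 4).
By the first shifting theorem, multiplying by e^(-8t) replaces s with s + 8.

(s + 8)/((s + 8)^2 + 4)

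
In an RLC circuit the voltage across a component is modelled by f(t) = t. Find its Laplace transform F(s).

F(s) = s^(-2)

L{t} = 1!/s^2 = 1/s^2.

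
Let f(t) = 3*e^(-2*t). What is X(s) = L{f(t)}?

L{3} = 3/s.
By the first shifting theorem, multiplying by e^(-2t) replaces s with s + 2.

X(s) = 3/(s + 2)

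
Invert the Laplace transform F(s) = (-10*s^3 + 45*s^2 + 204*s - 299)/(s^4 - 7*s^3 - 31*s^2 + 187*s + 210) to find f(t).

f(t) = -exp(7*t) - 5*exp(6*t) - 2*exp(-t) - 2*exp(-5*t)

Factor the denominator: s^4 - 7*s^3 - 31*s^2 + 187*s + 210 = (s - 7)*(s - 6)*(s + 1)*(s + 5).
Partial fraction decomposition gives [-2/(s + 5)] + [-1/(s - 7)] + [-2/(s + 1)] + [-5/(s - 6)].
Invert each term: -2/(s + 5) ↔ -2e^(-5t); -1/(s - 7) ↔ -e^(7t); -2/(s + 1) ↔ -2e^(-t); -5/(s - 6) ↔ -5e^(6t).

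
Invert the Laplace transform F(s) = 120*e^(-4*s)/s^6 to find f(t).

f(t) = Heaviside(t - 4)*((t - 4)^5)

The factor e^(-4s) signals a time shift by c = 4 (second shifting theorem).
L{t^5} = 5!/s^6 = 120/s^6, so L^-1{120/s^6} = t^5.
Hence the inverse is u(t - 4) times that function evaluated at t - 4.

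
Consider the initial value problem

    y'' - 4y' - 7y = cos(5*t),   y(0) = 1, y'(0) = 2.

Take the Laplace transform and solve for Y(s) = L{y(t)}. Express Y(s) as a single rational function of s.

Y(s) = (s^3 - 2*s^2 + 26*s - 50)/(s^4 - 4*s^3 + 18*s^2 - 100*s - 175)

Apply the Laplace transform to the equation.
The derivative rules (L{y''} = s^2 Y - s·y(0) - y'(0) and L{y'} = sY - y(0), with y(0) = 1, y'(0) = 2) turn the left side into (s^2 - 4*s - 7)Y - (s - 2).
The right side is L{cos(5*t)} = s/(s^2 + 25).
So (s^2 - 4*s - 7)Y = s/(s^2 + 25) + (s - 2).
Divide through and combine into a single rational function.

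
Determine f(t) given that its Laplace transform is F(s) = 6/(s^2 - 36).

f(t) = sinh(6*t)

Since L{sinh(6t)} = 6/(s^2 - 36), the inverse is sinh(6*t).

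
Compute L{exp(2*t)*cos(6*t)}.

L{cos(6t)} = s/(s^2 + 36).
By the first shifting theorem, multiplying by e^(2t) replaces s with s - 2.

(s - 2)/((s - 2)^2 + 36)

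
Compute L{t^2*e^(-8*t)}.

L{e^(-8t)} = 1/(s + 8).
Then apply L{t^2·g(t)} = (-1)^2 d^2/ds^2[G(s)] with G(s) = 1/(s + 8):
differentiating 2 times and applying the sign gives 2/(s + 8)^3.

2/(s + 8)^3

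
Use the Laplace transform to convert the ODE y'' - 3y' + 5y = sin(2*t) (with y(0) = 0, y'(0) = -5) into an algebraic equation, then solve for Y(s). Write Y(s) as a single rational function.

Y(s) = (-5*s^2 - 18)/(s^4 - 3*s^3 + 9*s^2 - 12*s + 20)

Transform both sides with L{·}.
With L{y''} = s^2 Y - s·y(0) - y'(0) and L{y'} = sY - y(0), with y(0) = 0, y'(0) = -5: the LHS transforms to (s^2 - 3*s + 5)Y - (-5).
The right side is L{sin(2*t)} = 2/(s^2 + 4).
So (s^2 - 3*s + 5)Y = 2/(s^2 + 4) + (-5).
Divide through and combine into a single rational function.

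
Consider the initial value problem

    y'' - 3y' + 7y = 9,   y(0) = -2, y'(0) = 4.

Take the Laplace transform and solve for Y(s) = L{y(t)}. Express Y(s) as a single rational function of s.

Laplace-transform each side.
With L{y''} = s^2 Y - s·y(0) - y'(0) and L{y'} = sY - y(0), with y(0) = -2, y'(0) = 4: the LHS transforms to (s^2 - 3*s + 7)Y - (-2*s + 10).
The right side is L{9} = 9/s.
So (s^2 - 3*s + 7)Y = 9/s + (-2*s + 10).
Divide through and combine into a single rational function.

Y(s) = (-2*s^2 + 10*s + 9)/(s^3 - 3*s^2 + 7*s)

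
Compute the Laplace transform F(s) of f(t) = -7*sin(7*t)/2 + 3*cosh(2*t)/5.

F(s) = 3*s/(5*(s^2 - 4)) - 49/(2*(s^2 + 49))

By linearity of the Laplace transform, transform each term separately.
(3/5)·[L{cosh(2t)} = s/(s^2 - 4)]; (-7/2)·[L{sin(7t)} = 7/(s^2 + 49)].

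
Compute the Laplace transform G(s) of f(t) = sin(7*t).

L{sin(7t)} = 7/(s^2 + 49).

G(s) = 7/(s^2 + 49)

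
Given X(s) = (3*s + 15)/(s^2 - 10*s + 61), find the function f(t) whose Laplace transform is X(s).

Complete the square in the denominator: s^2 - 10*s + 61 = (s - 5)^2 + 6^2.
Split the numerator to match: 3*s + 15 = 3·(s - 5) + 5·6.
Invert each term: 3·(s - 5)/((s - 5)^2 + 36) ↔ 3e^(5t)cos(6t); 5·6/((s - 5)^2 + 36) ↔ 5e^(5t)sin(6t).

f(t) = 5*exp(5*t)*sin(6*t) + 3*exp(5*t)*cos(6*t)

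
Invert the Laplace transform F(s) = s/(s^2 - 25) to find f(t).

Since L{cosh(5t)} = s/(s^2 - 25), the inverse is cosh(5*t).

f(t) = cosh(5*t)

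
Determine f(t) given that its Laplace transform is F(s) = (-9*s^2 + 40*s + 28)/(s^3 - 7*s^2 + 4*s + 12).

Factor the denominator: s^3 - 7*s^2 + 4*s + 12 = (s - 6)*(s - 2)*(s + 1).
Partial fraction decomposition gives [-2/(s - 6)] + [-6/(s - 2)] + [-1/(s + 1)].
Invert each term: -2/(s - 6) ↔ -2e^(6t); -6/(s - 2) ↔ -6e^(2t); -1/(s + 1) ↔ -e^(-t).

f(t) = -2*exp(6*t) - 6*exp(2*t) - exp(-t)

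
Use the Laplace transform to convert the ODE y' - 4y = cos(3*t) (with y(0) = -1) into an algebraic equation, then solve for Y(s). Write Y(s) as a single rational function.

Laplace-transform each side.
Using L{y'} = sY - y(0) = sY - (-1), the left side becomes (s - 4)Y - (-1).
The right side is L{cos(3*t)} = s/(s^2 + 9).
So (s - 4)Y = s/(s^2 + 9) + (-1).
Solve for Y(s) and write it as one ratio of polynomials.

Y(s) = (-s^2 + s - 9)/(s^3 - 4*s^2 + 9*s - 36)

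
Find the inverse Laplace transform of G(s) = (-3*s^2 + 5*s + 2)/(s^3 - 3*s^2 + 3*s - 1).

2*t^2*exp(t) - t*exp(t) - 3*exp(t)

Factor the denominator: s^3 - 3*s^2 + 3*s - 1 = (s - 1)^3.
Partial fraction decomposition gives [-3/(s - 1)] + [-1/(s - 1)^2] + [4/(s - 1)^3].
Invert each term: -3/(s - 1) ↔ -3e^(t); -1/(s - 1)^2 ↔ -t·e^(t); 4/(s - 1)^3 ↔ (2)t^2·e^(t).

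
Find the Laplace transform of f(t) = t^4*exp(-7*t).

24/(s + 7)^5

L{t^4} = 4!/s^5 = 24/s^5.
By the first shifting theorem, multiplying by e^(-7t) replaces s with s + 7.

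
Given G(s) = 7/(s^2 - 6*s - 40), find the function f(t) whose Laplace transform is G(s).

f(t) = exp(3*t)*sinh(7*t)

Rewrite the denominator: s^2 - 6*s - 40 = (s - 3)^2 - 49.
The form in (s - 3) signals a first-shifting-theorem factor e^(3t).
Since L{sinh(7t)} = 7/(s^2 - 49), the inverse is exp(3*t)*sinh(7*t).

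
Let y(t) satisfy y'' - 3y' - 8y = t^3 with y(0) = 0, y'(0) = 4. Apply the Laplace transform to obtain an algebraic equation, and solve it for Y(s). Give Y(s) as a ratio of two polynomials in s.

Y(s) = (4*s^4 + 6)/(s^6 - 3*s^5 - 8*s^4)

Apply the Laplace transform to the equation.
Using L{y''} = s^2 Y - s·y(0) - y'(0) and L{y'} = sY - y(0), with y(0) = 0, y'(0) = 4, the left side becomes (s^2 - 3*s - 8)Y - (4).
The right side is L{t^3} = 6/s^4.
So (s^2 - 3*s - 8)Y = 6/s^4 + (4).
Divide through and combine into a single rational function.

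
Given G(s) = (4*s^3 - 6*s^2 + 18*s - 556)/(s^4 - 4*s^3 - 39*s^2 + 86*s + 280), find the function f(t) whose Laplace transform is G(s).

f(t) = 2*exp(7*t) + 2*exp(4*t) - 4*exp(-2*t) + 4*exp(-5*t)

Factor the denominator: s^4 - 4*s^3 - 39*s^2 + 86*s + 280 = (s - 7)*(s - 4)*(s + 2)*(s + 5).
Partial fraction decomposition gives [2/(s - 7)] + [-4/(s + 2)] + [2/(s - 4)] + [4/(s + 5)].
Invert each term: 2/(s - 7) ↔ 2e^(7t); -4/(s + 2) ↔ -4e^(-2t); 2/(s - 4) ↔ 2e^(4t); 4/(s + 5) ↔ 4e^(-5t).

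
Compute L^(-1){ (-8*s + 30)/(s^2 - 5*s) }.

-2*exp(5*t) - 6

Factor the denominator: s^2 - 5*s = s*(s - 5).
Partial fraction decomposition gives [-6/s] + [-2/(s - 5)].
Invert each term: -6/(s - 0) ↔ -6e^(0t); -2/(s - 5) ↔ -2e^(5t).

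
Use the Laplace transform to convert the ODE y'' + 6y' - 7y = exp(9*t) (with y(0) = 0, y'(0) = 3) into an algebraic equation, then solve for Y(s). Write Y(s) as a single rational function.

Y(s) = (3*s - 26)/(s^3 - 3*s^2 - 61*s + 63)

Transform both sides with L{·}.
The derivative rules (L{y''} = s^2 Y - s·y(0) - y'(0) and L{y'} = sY - y(0), with y(0) = 0, y'(0) = 3) turn the left side into (s^2 + 6*s - 7)Y - (3).
The right side is L{exp(9*t)} = 1/(s - 9).
So (s^2 + 6*s - 7)Y = 1/(s - 9) + (3).
Divide through and combine into a single rational function.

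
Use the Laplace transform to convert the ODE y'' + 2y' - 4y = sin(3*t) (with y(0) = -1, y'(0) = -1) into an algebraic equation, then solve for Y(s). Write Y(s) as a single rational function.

Transform both sides with L{·}.
With L{y''} = s^2 Y - s·y(0) - y'(0) and L{y'} = sY - y(0), with y(0) = -1, y'(0) = -1: the LHS transforms to (s^2 + 2*s - 4)Y - (-s - 3).
The right side is L{sin(3*t)} = 3/(s^2 + 9).
So (s^2 + 2*s - 4)Y = 3/(s^2 + 9) + (-s - 3).
Divide through and combine into a single rational function.

Y(s) = (-s^3 - 3*s^2 - 9*s - 24)/(s^4 + 2*s^3 + 5*s^2 + 18*s - 36)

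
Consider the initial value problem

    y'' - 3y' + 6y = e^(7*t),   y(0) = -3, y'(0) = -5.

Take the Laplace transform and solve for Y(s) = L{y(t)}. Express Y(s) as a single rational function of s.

Y(s) = (-3*s^2 + 25*s - 27)/(s^3 - 10*s^2 + 27*s - 42)

Apply the Laplace transform to the equation.
The derivative rules (L{y''} = s^2 Y - s·y(0) - y'(0) and L{y'} = sY - y(0), with y(0) = -3, y'(0) = -5) turn the left side into (s^2 - 3*s + 6)Y - (-3*s + 4).
The right side is L{e^(7*t)} = 1/(s - 7).
So (s^2 - 3*s + 6)Y = 1/(s - 7) + (-3*s + 4).
Solve for Y(s) and write it as one ratio of polynomials.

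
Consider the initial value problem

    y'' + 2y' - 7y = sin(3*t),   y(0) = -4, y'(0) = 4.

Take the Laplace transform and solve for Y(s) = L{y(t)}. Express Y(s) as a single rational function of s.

Laplace-transform each side.
The derivative rules (L{y''} = s^2 Y - s·y(0) - y'(0) and L{y'} = sY - y(0), with y(0) = -4, y'(0) = 4) turn the left side into (s^2 + 2*s - 7)Y - (-4*s - 4).
The right side is L{sin(3*t)} = 3/(s^2 + 9).
So (s^2 + 2*s - 7)Y = 3/(s^2 + 9) + (-4*s - 4).
Isolate Y and clear denominators.

Y(s) = (-4*s^3 - 4*s^2 - 36*s - 33)/(s^4 + 2*s^3 + 2*s^2 + 18*s - 63)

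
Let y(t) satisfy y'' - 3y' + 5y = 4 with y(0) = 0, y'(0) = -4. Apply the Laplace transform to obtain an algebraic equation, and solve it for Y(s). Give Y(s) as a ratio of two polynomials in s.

Y(s) = (-4*s + 4)/(s^3 - 3*s^2 + 5*s)

Take the Laplace transform of both sides.
Using L{y''} = s^2 Y - s·y(0) - y'(0) and L{y'} = sY - y(0), with y(0) = 0, y'(0) = -4, the left side becomes (s^2 - 3*s + 5)Y - (-4).
The right side is L{4} = 4/s.
So (s^2 - 3*s + 5)Y = 4/s + (-4).
Isolate Y and clear denominators.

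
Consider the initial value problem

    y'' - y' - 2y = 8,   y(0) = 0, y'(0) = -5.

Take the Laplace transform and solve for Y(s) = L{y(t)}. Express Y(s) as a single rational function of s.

Transform both sides with L{·}.
The derivative rules (L{y''} = s^2 Y - s·y(0) - y'(0) and L{y'} = sY - y(0), with y(0) = 0, y'(0) = -5) turn the left side into (s^2 - s - 2)Y - (-5).
The right side is L{8} = 8/s.
So (s^2 - s - 2)Y = 8/s + (-5).
Isolate Y and clear denominators.

Y(s) = (-5*s + 8)/(s^3 - s^2 - 2*s)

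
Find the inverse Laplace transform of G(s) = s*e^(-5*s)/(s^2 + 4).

The factor e^(-5s) signals a time shift by c = 5 (second shifting theorem).
L{cos(2t)} = s/(s^2 + 4), so L^-1{s/(s^2 + 4)} = cos(2*t).
Hence the inverse is u(t - 5) times that function evaluated at t - 5.

Heaviside(t - 5)*(cos(2*t - 10))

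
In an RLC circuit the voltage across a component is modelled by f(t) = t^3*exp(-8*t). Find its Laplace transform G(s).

G(s) = 6/(s + 8)^4

L{t^3} = 3!/s^4 = 6/s^4.
By the first shifting theorem, multiplying by e^(-8t) replaces s with s + 8.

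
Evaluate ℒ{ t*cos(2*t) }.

(s - 2)*(s + 2)/(s^2 + 4)^2

L{cos(2t)} = s/(s^2 + 4).
Then apply L{t·g(t)} = -d/ds[G(s)] with G(s) = s/(s^2 + 4):
differentiating 1 time and applying the sign gives (s - 2)*(s + 2)/(s^2 + 4)^2.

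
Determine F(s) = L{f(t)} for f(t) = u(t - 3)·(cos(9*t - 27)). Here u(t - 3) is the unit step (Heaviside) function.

By the second shifting theorem, L{u(t - c)·g(t - c)} = e^(-cs)·G(s) with c = 3 and G(s) = L{g(t)}.
L{cos(9t)} = s/(s^2 + 81).

F(s) = s*exp(-3*s)/(s^2 + 81)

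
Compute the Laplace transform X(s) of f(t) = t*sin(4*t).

L{sin(4t)} = 4/(s^2 + 16).
Then apply L{t·g(t)} = -d/ds[G(s)] with G(s) = 4/(s^2 + 16):
differentiating 1 time and applying the sign gives 8*s/(s^2 + 16)^2.

X(s) = 8*s/(s^2 + 16)^2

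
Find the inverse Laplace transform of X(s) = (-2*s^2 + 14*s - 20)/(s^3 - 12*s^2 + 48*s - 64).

2*t^2*exp(4*t) - 2*t*exp(4*t) - 2*exp(4*t)

Factor the denominator: s^3 - 12*s^2 + 48*s - 64 = (s - 4)^3.
Partial fraction decomposition gives [-2/(s - 4)] + [-2/(s - 4)^2] + [4/(s - 4)^3].
Invert each term: -2/(s - 4) ↔ -2e^(4t); -2/(s - 4)^2 ↔ -2t·e^(4t); 4/(s - 4)^3 ↔ (2)t^2·e^(4t).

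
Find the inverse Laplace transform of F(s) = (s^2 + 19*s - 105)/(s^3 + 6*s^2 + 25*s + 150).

Factor the denominator: s^3 + 6*s^2 + 25*s + 150 = (s + 6)*(s^2 + 25).
Partial fraction decomposition gives [-3/(s + 6)] + [4*s/(s^2 + 25)] + [-5/(s^2 + 25)].
Invert each term: -3/(s + 6) ↔ -3e^(-6t); 4·s/(s^2 + 25) ↔ 4cos(5t); -1·5/(s^2 + 25) ↔ -sin(5t).

-sin(5*t) + 4*cos(5*t) - 3*exp(-6*t)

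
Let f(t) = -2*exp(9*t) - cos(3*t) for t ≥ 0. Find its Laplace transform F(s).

The transform is linear, so treat each term independently.
(-2)·[L{e^(9t)} = 1/(s - 9)]; (-1)·[L{cos(3t)} = s/(s^2 + 9)].

F(s) = -s/(s^2 + 9) - 2/(s - 9)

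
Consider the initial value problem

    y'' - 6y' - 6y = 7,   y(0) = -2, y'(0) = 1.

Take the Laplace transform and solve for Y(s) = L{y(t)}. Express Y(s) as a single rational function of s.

Y(s) = (-2*s^2 + 13*s + 7)/(s^3 - 6*s^2 - 6*s)

Take the Laplace transform of both sides.
With L{y''} = s^2 Y - s·y(0) - y'(0) and L{y'} = sY - y(0), with y(0) = -2, y'(0) = 1: the LHS transforms to (s^2 - 6*s - 6)Y - (-2*s + 13).
The right side is L{7} = 7/s.
So (s^2 - 6*s - 6)Y = 7/s + (-2*s + 13).
Solve for Y(s) and write it as one ratio of polynomials.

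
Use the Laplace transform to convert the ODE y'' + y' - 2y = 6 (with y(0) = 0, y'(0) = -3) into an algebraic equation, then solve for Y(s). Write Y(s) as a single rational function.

Y(s) = (-3*s + 6)/(s^3 + s^2 - 2*s)

Apply the Laplace transform to the equation.
Using L{y''} = s^2 Y - s·y(0) - y'(0) and L{y'} = sY - y(0), with y(0) = 0, y'(0) = -3, the left side becomes (s^2 + s - 2)Y - (-3).
The right side is L{6} = 6/s.
So (s^2 + s - 2)Y = 6/s + (-3).
Isolate Y and clear denominators.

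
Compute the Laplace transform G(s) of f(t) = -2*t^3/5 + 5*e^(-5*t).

G(s) = 5/(s + 5) - 12/(5*s^4)

The transform is linear, so treat each term independently.
(5)·[L{e^(-5t)} = 1/(s + 5)]; (-2/5)·[L{t^3} = 3!/s^4 = 6/s^4].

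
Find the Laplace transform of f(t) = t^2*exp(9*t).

2/(s - 9)^3

L{e^(9t)} = 1/(s - 9).
Then apply L{t^2·g(t)} = (-1)^2 d^2/ds^2[G(s)] with G(s) = 1/(s - 9):
differentiating 2 times and applying the sign gives 2/(s - 9)^3.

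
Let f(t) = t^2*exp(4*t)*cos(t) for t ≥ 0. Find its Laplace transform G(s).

L{cos(t)} = s/(s^2 + 1).
Multiplying by e^(4t) shifts s → s - 4, so L{exp(4*t)*cos(t)} = (s - 4)/((s - 4)^2 + 1).
Then apply L{t^2·g(t)} = (-1)^2 d^2/ds^2[H(s)] with H(s) = (s - 4)/((s - 4)^2 + 1):
differentiating 2 times and applying the sign gives 2*(s - 4)*(s^2 - 8*s + 13)/(s^2 - 8*s + 17)^3.

G(s) = 2*(s - 4)*(s^2 - 8*s + 13)/(s^2 - 8*s + 17)^3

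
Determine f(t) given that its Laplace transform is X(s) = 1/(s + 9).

Since L{e^(-9t)} = 1/(s + 9), the inverse is e^(-9*t).

f(t) = exp(-9*t)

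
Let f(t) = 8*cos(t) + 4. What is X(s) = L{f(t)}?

The transform is linear, so treat each term independently.
L{4} = 4/s; (8)·[L{cos(t)} = s/(s^2 + 1)].

X(s) = 8*s/(s^2 + 1) + 4/s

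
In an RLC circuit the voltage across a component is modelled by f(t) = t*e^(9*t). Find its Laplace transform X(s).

X(s) = (s - 9)^(-2)

L{e^(9t)} = 1/(s - 9).
Then apply L{t·g(t)} = -d/ds[G(s)] with G(s) = 1/(s - 9):
differentiating 1 time and applying the sign gives (s - 9)^(-2).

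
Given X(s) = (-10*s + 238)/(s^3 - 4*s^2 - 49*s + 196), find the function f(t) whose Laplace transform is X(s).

Factor the denominator: s^3 - 4*s^2 - 49*s + 196 = (s - 7)*(s - 4)*(s + 7).
Partial fraction decomposition gives [2/(s + 7)] + [-6/(s - 4)] + [4/(s - 7)].
Invert each term: 2/(s + 7) ↔ 2e^(-7t); -6/(s - 4) ↔ -6e^(4t); 4/(s - 7) ↔ 4e^(7t).

f(t) = 4*exp(7*t) - 6*exp(4*t) + 2*exp(-7*t)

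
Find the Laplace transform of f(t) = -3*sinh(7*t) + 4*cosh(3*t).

4*s/(s^2 - 9) - 21/(s^2 - 49)

By linearity of the Laplace transform, transform each term separately.
(4)·[L{cosh(3t)} = s/(s^2 - 9)]; (-3)·[L{sinh(7t)} = 7/(s^2 - 49)].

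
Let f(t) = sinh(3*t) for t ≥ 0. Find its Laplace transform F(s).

F(s) = 3/(s^2 - 9)

L{sinh(3t)} = 3/(s^2 - 9).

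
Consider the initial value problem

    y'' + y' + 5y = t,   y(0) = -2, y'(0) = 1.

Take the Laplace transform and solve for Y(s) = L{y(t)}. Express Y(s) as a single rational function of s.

Y(s) = (-2*s^3 - s^2 + 1)/(s^4 + s^3 + 5*s^2)

Laplace-transform each side.
With L{y''} = s^2 Y - s·y(0) - y'(0) and L{y'} = sY - y(0), with y(0) = -2, y'(0) = 1: the LHS transforms to (s^2 + s + 5)Y - (-2*s - 1).
The right side is L{t} = s^(-2).
So (s^2 + s + 5)Y = s^(-2) + (-2*s - 1).
Divide through and combine into a single rational function.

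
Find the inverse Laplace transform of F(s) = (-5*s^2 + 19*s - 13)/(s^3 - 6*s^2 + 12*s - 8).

5*t^2*exp(2*t)/2 - t*exp(2*t) - 5*exp(2*t)

Factor the denominator: s^3 - 6*s^2 + 12*s - 8 = (s - 2)^3.
Partial fraction decomposition gives [-5/(s - 2)] + [-1/(s - 2)^2] + [5/(s - 2)^3].
Invert each term: -5/(s - 2) ↔ -5e^(2t); -1/(s - 2)^2 ↔ -t·e^(2t); 5/(s - 2)^3 ↔ (5/2)t^2·e^(2t).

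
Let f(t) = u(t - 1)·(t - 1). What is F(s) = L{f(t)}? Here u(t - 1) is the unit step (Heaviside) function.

By the second shifting theorem, L{u(t - c)·g(t - c)} = e^(-cs)·G(s) with c = 1 and G(s) = L{g(t)}.
L{t} = 1!/s^2 = 1/s^2.

F(s) = exp(-s)/s^2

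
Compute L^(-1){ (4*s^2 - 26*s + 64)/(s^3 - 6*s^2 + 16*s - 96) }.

Factor the denominator: s^3 - 6*s^2 + 16*s - 96 = (s - 6)*(s^2 + 16).
Partial fraction decomposition gives [1/(s - 6)] + [3*s/(s^2 + 16)] + [-8/(s^2 + 16)].
Invert each term: 1/(s - 6) ↔ e^(6t); 3·s/(s^2 + 16) ↔ 3cos(4t); -2·4/(s^2 + 16) ↔ -2sin(4t).

exp(6*t) - 2*sin(4*t) + 3*cos(4*t)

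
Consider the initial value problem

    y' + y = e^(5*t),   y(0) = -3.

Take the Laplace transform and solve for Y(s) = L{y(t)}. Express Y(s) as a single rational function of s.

Transform both sides with L{·}.
Using L{y'} = sY - y(0) = sY - (-3), the left side becomes (s + 1)Y - (-3).
The right side is L{e^(5*t)} = 1/(s - 5).
So (s + 1)Y = 1/(s - 5) + (-3).
Isolate Y and clear denominators.

Y(s) = (-3*s + 16)/(s^2 - 4*s - 5)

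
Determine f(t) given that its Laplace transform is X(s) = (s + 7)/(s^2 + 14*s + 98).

Rewrite the denominator: s^2 + 14*s + 98 = (s + 7)^2 + 49.
The form in (s + 7) signals a first-shifting-theorem factor e^(-7t).
Since L{cos(7t)} = s/(s^2 + 49), the inverse is e^(-7*t)*cos(7*t).

f(t) = exp(-7*t)*cos(7*t)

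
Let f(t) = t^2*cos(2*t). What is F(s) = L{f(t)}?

F(s) = 2*s*(s^2 - 12)/(s^2 + 4)^3

L{cos(2t)} = s/(s^2 + 4).
Then apply L{t^2·g(t)} = (-1)^2 d^2/ds^2[G(s)] with G(s) = s/(s^2 + 4):
differentiating 2 times and applying the sign gives 2*s*(s^2 - 12)/(s^2 + 4)^3.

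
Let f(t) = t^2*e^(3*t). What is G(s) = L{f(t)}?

L{e^(3t)} = 1/(s - 3).
Then apply L{t^2·g(t)} = (-1)^2 d^2/ds^2[H(s)] with H(s) = 1/(s - 3):
differentiating 2 times and applying the sign gives 2/(s - 3)^3.

G(s) = 2/(s - 3)^3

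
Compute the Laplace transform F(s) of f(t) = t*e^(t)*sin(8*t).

F(s) = 16*(s - 1)/(s^2 - 2*s + 65)^2

L{sin(8t)} = 8/(s^2 + 64).
Multiplying by e^(t) shifts s → s - 1, so L{e^(t)*sin(8*t)} = 8/((s - 1)^2 + 64).
Then apply L{t·g(t)} = -d/ds[G(s)] with G(s) = 8/((s - 1)^2 + 64):
differentiating 1 time and applying the sign gives 16*(s - 1)/(s^2 - 2*s + 65)^2.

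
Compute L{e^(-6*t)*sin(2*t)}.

2/((s + 6)^2 + 4)

L{sin(2t)} = 2/(s^2 + 4).
By the first shifting theorem, multiplying by e^(-6t) replaces s with s + 6.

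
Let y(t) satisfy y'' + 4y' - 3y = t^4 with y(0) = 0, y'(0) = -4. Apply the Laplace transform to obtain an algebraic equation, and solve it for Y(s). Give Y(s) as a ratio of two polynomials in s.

Take the Laplace transform of both sides.
The derivative rules (L{y''} = s^2 Y - s·y(0) - y'(0) and L{y'} = sY - y(0), with y(0) = 0, y'(0) = -4) turn the left side into (s^2 + 4*s - 3)Y - (-4).
The right side is L{t^4} = 24/s^5.
So (s^2 + 4*s - 3)Y = 24/s^5 + (-4).
Solve for Y(s) and write it as one ratio of polynomials.

Y(s) = (-4*s^5 + 24)/(s^7 + 4*s^6 - 3*s^5)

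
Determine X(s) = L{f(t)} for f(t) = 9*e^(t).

X(s) = 9/(s - 1)

L{9} = 9/s.
By the first shifting theorem, multiplying by e^(t) replaces s with s - 1.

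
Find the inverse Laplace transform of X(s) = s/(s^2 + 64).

Since L{cos(8t)} = s/(s^2 + 64), the inverse is cos(8*t).

cos(8*t)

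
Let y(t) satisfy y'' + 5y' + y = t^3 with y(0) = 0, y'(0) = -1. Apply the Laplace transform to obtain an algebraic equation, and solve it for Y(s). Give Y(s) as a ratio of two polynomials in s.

Y(s) = (-s^4 + 6)/(s^6 + 5*s^5 + s^4)

Apply the Laplace transform to the equation.
The derivative rules (L{y''} = s^2 Y - s·y(0) - y'(0) and L{y'} = sY - y(0), with y(0) = 0, y'(0) = -1) turn the left side into (s^2 + 5*s + 1)Y - (-1).
The right side is L{t^3} = 6/s^4.
So (s^2 + 5*s + 1)Y = 6/s^4 + (-1).
Isolate Y and clear denominators.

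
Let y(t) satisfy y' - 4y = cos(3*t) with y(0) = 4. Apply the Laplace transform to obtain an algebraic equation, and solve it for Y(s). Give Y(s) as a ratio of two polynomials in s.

Take the Laplace transform of both sides.
The derivative rules (L{y'} = sY - y(0) = sY - 4) turn the left side into (s - 4)Y - (4).
The right side is L{cos(3*t)} = s/(s^2 + 9).
So (s - 4)Y = s/(s^2 + 9) + (4).
Solve for Y(s) and write it as one ratio of polynomials.

Y(s) = (4*s^2 + s + 36)/(s^3 - 4*s^2 + 9*s - 36)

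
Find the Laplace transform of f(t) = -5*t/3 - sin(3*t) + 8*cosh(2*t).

Apply the Laplace transform termwise.
(-1)·[L{sin(3t)} = 3/(s^2 + 9)]; (8)·[L{cosh(2t)} = s/(s^2 - 4)]; (-5/3)·[L{t} = 1!/s^2 = 1/s^2].

8*s/(s^2 - 4) - 3/(s^2 + 9) - 5/(3*s^2)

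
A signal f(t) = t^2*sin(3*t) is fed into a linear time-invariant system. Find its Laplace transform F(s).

L{sin(3t)} = 3/(s^2 + 9).
Then apply L{t^2·g(t)} = (-1)^2 d^2/ds^2[G(s)] with G(s) = 3/(s^2 + 9):
differentiating 2 times and applying the sign gives 18*(s^2 - 3)/(s^2 + 9)^3.

F(s) = 18*(s^2 - 3)/(s^2 + 9)^3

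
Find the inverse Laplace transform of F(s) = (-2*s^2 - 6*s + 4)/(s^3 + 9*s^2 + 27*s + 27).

Factor the denominator: s^3 + 9*s^2 + 27*s + 27 = (s + 3)^3.
Partial fraction decomposition gives [-2/(s + 3)] + [6/(s + 3)^2] + [4/(s + 3)^3].
Invert each term: -2/(s + 3) ↔ -2e^(-3t); 6/(s + 3)^2 ↔ 6t·e^(-3t); 4/(s + 3)^3 ↔ (2)t^2·e^(-3t).

2*t^2*exp(-3*t) + 6*t*exp(-3*t) - 2*exp(-3*t)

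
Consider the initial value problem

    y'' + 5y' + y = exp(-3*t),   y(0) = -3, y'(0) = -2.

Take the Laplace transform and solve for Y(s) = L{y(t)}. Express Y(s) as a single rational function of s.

Apply the Laplace transform to the equation.
The derivative rules (L{y''} = s^2 Y - s·y(0) - y'(0) and L{y'} = sY - y(0), with y(0) = -3, y'(0) = -2) turn the left side into (s^2 + 5*s + 1)Y - (-3*s - 17).
The right side is L{exp(-3*t)} = 1/(s + 3).
So (s^2 + 5*s + 1)Y = 1/(s + 3) + (-3*s - 17).
Solve for Y(s) and write it as one ratio of polynomials.

Y(s) = (-3*s^2 - 26*s - 50)/(s^3 + 8*s^2 + 16*s + 3)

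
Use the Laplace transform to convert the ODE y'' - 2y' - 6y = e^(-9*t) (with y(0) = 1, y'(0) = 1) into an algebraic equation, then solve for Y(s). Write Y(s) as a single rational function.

Transform both sides with L{·}.
The derivative rules (L{y''} = s^2 Y - s·y(0) - y'(0) and L{y'} = sY - y(0), with y(0) = 1, y'(0) = 1) turn the left side into (s^2 - 2*s - 6)Y - (s - 1).
The right side is L{e^(-9*t)} = 1/(s + 9).
So (s^2 - 2*s - 6)Y = 1/(s + 9) + (s - 1).
Divide through and combine into a single rational function.

Y(s) = (s^2 + 8*s - 8)/(s^3 + 7*s^2 - 24*s - 54)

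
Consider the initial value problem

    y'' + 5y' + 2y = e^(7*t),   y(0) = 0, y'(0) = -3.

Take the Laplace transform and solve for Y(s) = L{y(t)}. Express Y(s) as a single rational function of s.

Y(s) = (-3*s + 22)/(s^3 - 2*s^2 - 33*s - 14)

Transform both sides with L{·}.
Using L{y''} = s^2 Y - s·y(0) - y'(0) and L{y'} = sY - y(0), with y(0) = 0, y'(0) = -3, the left side becomes (s^2 + 5*s + 2)Y - (-3).
The right side is L{e^(7*t)} = 1/(s - 7).
So (s^2 + 5*s + 2)Y = 1/(s - 7) + (-3).
Isolate Y and clear denominators.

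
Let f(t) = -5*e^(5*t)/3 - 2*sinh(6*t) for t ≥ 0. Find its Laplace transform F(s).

F(s) = -12/(s^2 - 36) - 5/(3*(s - 5))

By linearity of the Laplace transform, transform each term separately.
(-5/3)·[L{e^(5t)} = 1/(s - 5)]; (-2)·[L{sinh(6t)} = 6/(s^2 - 36)].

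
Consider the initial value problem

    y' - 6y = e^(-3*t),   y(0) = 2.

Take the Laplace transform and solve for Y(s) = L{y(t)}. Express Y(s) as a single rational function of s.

Laplace-transform each side.
The derivative rules (L{y'} = sY - y(0) = sY - 2) turn the left side into (s - 6)Y - (2).
The right side is L{e^(-3*t)} = 1/(s + 3).
So (s - 6)Y = 1/(s + 3) + (2).
Solve for Y(s) and write it as one ratio of polynomials.

Y(s) = (2*s + 7)/(s^2 - 3*s - 18)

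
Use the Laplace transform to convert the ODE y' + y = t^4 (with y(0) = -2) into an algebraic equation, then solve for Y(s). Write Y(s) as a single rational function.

Take the Laplace transform of both sides.
Using L{y'} = sY - y(0) = sY - (-2), the left side becomes (s + 1)Y - (-2).
The right side is L{t^4} = 24/s^5.
So (s + 1)Y = 24/s^5 + (-2).
Isolate Y and clear denominators.

Y(s) = (-2*s^5 + 24)/(s^6 + s^5)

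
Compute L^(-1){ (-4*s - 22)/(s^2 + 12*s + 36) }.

2*t*exp(-6*t) - 4*exp(-6*t)

Factor the denominator: s^2 + 12*s + 36 = (s + 6)^2.
Partial fraction decomposition gives [-4/(s + 6)] + [2/(s + 6)^2].
Invert each term: -4/(s + 6) ↔ -4e^(-6t); 2/(s + 6)^2 ↔ 2t·e^(-6t).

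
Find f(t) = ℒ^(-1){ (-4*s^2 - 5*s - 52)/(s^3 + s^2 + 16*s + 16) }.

Factor the denominator: s^3 + s^2 + 16*s + 16 = (s + 1)*(s^2 + 16).
Partial fraction decomposition gives [-3/(s + 1)] + [-s/(s^2 + 16)] + [-4/(s^2 + 16)].
Invert each term: -3/(s + 1) ↔ -3e^(-t); -1·s/(s^2 + 16) ↔ -cos(4t); -1·4/(s^2 + 16) ↔ -sin(4t).

f(t) = -sin(4*t) - cos(4*t) - 3*exp(-t)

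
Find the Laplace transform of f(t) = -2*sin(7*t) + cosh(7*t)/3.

By linearity of the Laplace transform, transform each term separately.
(-2)·[L{sin(7t)} = 7/(s^2 + 49)]; (1/3)·[L{cosh(7t)} = s/(s^2 - 49)].

s/(3*(s^2 - 49)) - 14/(s^2 + 49)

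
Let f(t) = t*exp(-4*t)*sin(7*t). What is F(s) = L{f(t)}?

L{sin(7t)} = 7/(s^2 + 49).
Multiplying by e^(-4t) shifts s → s + 4, so L{exp(-4*t)*sin(7*t)} = 7/((s + 4)^2 + 49).
Then apply L{t·g(t)} = -d/ds[G(s)] with G(s) = 7/((s + 4)^2 + 49):
differentiating 1 time and applying the sign gives 14*(s + 4)/(s^2 + 8*s + 65)^2.

F(s) = 14*(s + 4)/(s^2 + 8*s + 65)^2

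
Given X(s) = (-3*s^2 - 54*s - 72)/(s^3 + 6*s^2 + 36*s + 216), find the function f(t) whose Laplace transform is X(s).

f(t) = -4*sin(6*t) - 5*cos(6*t) + 2*exp(-6*t)

Factor the denominator: s^3 + 6*s^2 + 36*s + 216 = (s + 6)*(s^2 + 36).
Partial fraction decomposition gives [2/(s + 6)] + [-5*s/(s^2 + 36)] + [-24/(s^2 + 36)].
Invert each term: 2/(s + 6) ↔ 2e^(-6t); -5·s/(s^2 + 36) ↔ -5cos(6t); -4·6/(s^2 + 36) ↔ -4sin(6t).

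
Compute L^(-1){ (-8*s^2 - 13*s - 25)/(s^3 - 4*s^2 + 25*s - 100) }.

-5*exp(4*t) - 5*sin(5*t) - 3*cos(5*t)

Factor the denominator: s^3 - 4*s^2 + 25*s - 100 = (s - 4)*(s^2 + 25).
Partial fraction decomposition gives [-5/(s - 4)] + [-3*s/(s^2 + 25)] + [-25/(s^2 + 25)].
Invert each term: -5/(s - 4) ↔ -5e^(4t); -3·s/(s^2 + 25) ↔ -3cos(5t); -5·5/(s^2 + 25) ↔ -5sin(5t).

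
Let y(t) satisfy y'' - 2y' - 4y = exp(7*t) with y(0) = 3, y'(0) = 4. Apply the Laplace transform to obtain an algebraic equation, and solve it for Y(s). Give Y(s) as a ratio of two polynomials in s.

Apply the Laplace transform to the equation.
The derivative rules (L{y''} = s^2 Y - s·y(0) - y'(0) and L{y'} = sY - y(0), with y(0) = 3, y'(0) = 4) turn the left side into (s^2 - 2*s - 4)Y - (3*s - 2).
The right side is L{exp(7*t)} = 1/(s - 7).
So (s^2 - 2*s - 4)Y = 1/(s - 7) + (3*s - 2).
Solve for Y(s) and write it as one ratio of polynomials.

Y(s) = (3*s^2 - 23*s + 15)/(s^3 - 9*s^2 + 10*s + 28)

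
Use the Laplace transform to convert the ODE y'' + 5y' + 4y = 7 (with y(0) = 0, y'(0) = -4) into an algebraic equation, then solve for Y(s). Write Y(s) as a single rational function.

Apply the Laplace transform to the equation.
The derivative rules (L{y''} = s^2 Y - s·y(0) - y'(0) and L{y'} = sY - y(0), with y(0) = 0, y'(0) = -4) turn the left side into (s^2 + 5*s + 4)Y - (-4).
The right side is L{7} = 7/s.
So (s^2 + 5*s + 4)Y = 7/s + (-4).
Divide through and combine into a single rational function.

Y(s) = (-4*s + 7)/(s^3 + 5*s^2 + 4*s)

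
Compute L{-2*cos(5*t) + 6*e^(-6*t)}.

Apply the Laplace transform termwise.
(6)·[L{e^(-6t)} = 1/(s + 6)]; (-2)·[L{cos(5t)} = s/(s^2 + 25)].

-2*s/(s^2 + 25) + 6/(s + 6)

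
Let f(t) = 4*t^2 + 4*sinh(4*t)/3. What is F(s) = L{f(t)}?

The transform is linear, so treat each term independently.
(4/3)·[L{sinh(4t)} = 4/(s^2 - 16)]; (4)·[L{t^2} = 2!/s^3 = 2/s^3].

F(s) = 16/(3*(s^2 - 16)) + 8/s^3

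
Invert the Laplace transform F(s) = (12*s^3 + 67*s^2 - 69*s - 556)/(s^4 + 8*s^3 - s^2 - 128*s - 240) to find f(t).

Factor the denominator: s^4 + 8*s^3 - s^2 - 128*s - 240 = (s - 4)*(s + 3)*(s + 4)*(s + 5).
Partial fraction decomposition gives [3/(s + 4)] + [2/(s - 4)] + [5/(s + 3)] + [2/(s + 5)].
Invert each term: 3/(s + 4) ↔ 3e^(-4t); 2/(s - 4) ↔ 2e^(4t); 5/(s + 3) ↔ 5e^(-3t); 2/(s + 5) ↔ 2e^(-5t).

f(t) = 2*exp(4*t) + 5*exp(-3*t) + 3*exp(-4*t) + 2*exp(-5*t)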